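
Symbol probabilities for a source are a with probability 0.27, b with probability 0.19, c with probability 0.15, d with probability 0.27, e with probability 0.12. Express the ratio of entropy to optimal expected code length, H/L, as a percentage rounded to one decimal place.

99.2%

Entropy H = −Σ p log₂ p ≈ 2.2529 bits.
Huffman merges: 3/25+3/20→27/100; 19/100+27/100→23/50; 27/100+27/100→27/50; 23/50+27/50→1. L = 227/100 ≈ 2.2700.
Efficiency = H/L = 2.2529/2.2700 = 99.2%.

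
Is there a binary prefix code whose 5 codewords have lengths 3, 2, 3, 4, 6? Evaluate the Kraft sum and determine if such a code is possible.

With common denominator 2^6 = 64: Σ 2^(−ℓᵢ) = 8/64 + 16/64 + 8/64 + 4/64 + 1/64 = 37/64 = 0.578125.
Kraft's inequality requires Σ ≤ 1; here Σ = 0.578125 ≤ 1, so such a prefix code exists.

0.578125; yes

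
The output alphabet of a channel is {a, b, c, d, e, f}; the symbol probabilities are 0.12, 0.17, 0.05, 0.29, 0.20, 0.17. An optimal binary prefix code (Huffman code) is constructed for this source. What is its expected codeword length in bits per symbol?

Repeatedly combine the two least-probable nodes; the expected code length is the sum of the merged weights.
merge 1/20 + 3/25 → 17/100
merge 17/100 + 17/100 → 17/50
merge 17/100 + 1/5 → 37/100
merge 29/100 + 17/50 → 63/100
merge 37/100 + 63/100 → 1
L = 17/100 + 17/50 + 37/100 + 63/100 + 1 = 251/100 = 2.51 bits/symbol.

2.51 bits/symbol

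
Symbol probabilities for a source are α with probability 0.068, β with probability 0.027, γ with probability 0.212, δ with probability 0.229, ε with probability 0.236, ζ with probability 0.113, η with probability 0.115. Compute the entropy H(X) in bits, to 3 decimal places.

H = −Σ pᵢ log₂ pᵢ.
−0.068·log₂(0.068) = 0.2637
−0.027·log₂(0.027) = 0.1407
−0.212·log₂(0.212) = 0.4744
−0.229·log₂(0.229) = 0.4870
−0.236·log₂(0.236) = 0.4916
−0.113·log₂(0.113) = 0.3555
−0.115·log₂(0.115) = 0.3588
Sum ≈ 2.5717 → 2.572 bits.

2.572 bits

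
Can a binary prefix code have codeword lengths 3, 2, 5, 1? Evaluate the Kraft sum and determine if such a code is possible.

0.90625; yes

With common denominator 2^5 = 32: Σ 2^(−ℓᵢ) = 4/32 + 8/32 + 1/32 + 16/32 = 29/32 = 0.90625.
Kraft's inequality requires Σ ≤ 1; here Σ = 0.90625 ≤ 1, so such a prefix code exists.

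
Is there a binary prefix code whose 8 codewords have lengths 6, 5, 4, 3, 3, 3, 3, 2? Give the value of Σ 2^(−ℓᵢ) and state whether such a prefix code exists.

With common denominator 2^6 = 64: Σ 2^(−ℓᵢ) = 1/64 + 2/64 + 4/64 + 8/64 + 8/64 + 8/64 + 8/64 + 16/64 = 55/64 = 0.859375.
Kraft's inequality requires Σ ≤ 1; here Σ = 0.859375 ≤ 1, so such a prefix code exists.

0.859375; yes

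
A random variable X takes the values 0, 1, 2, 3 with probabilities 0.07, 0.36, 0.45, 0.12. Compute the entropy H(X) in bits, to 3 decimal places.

1.685 bits

H = −Σ pᵢ log₂ pᵢ.
−0.07·log₂(0.07) = 0.2686
−0.36·log₂(0.36) = 0.5306
−0.45·log₂(0.45) = 0.5184
−0.12·log₂(0.12) = 0.3671
Sum ≈ 1.6846 → 1.685 bits.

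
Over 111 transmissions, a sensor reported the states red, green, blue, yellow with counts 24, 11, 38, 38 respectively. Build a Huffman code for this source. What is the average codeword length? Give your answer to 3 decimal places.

Probabilities are the counts divided by 111.
Repeatedly combine the two least-probable nodes; the expected code length is the sum of the merged weights.
merge 11/111 + 8/37 → 35/111
merge 35/111 + 38/111 → 73/111
merge 38/111 + 73/111 → 1
L = 35/111 + 73/111 + 1 = 73/37 ≈ 1.973 bits/symbol.

1.973 bits/symbol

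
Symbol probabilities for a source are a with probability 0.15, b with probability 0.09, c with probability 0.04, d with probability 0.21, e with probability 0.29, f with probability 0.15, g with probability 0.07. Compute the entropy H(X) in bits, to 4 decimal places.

2.5788 bits

H = −Σ pᵢ log₂ pᵢ.
−0.15·log₂(0.15) = 0.4105
−0.09·log₂(0.09) = 0.3127
−0.04·log₂(0.04) = 0.1858
−0.21·log₂(0.21) = 0.4728
−0.29·log₂(0.29) = 0.5179
−0.15·log₂(0.15) = 0.4105
−0.07·log₂(0.07) = 0.2686
Sum ≈ 2.5788 → 2.5788 bits.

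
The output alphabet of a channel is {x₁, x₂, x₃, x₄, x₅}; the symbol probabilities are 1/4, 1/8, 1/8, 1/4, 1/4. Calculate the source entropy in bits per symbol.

2.25 bits

Each probability is a power of 1/2, so log₂(1/p) is an integer.
H = Σ p·log₂(1/p) = 1/4·2 + 1/8·3 + 1/8·3 + 1/4·2 + 1/4·2 = 2.25 bits.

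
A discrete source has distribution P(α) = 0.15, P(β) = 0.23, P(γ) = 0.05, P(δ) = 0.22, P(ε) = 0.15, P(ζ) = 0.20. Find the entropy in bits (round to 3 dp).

2.470 bits

H = −Σ pᵢ log₂ pᵢ.
−0.15·log₂(0.15) = 0.4105
−0.23·log₂(0.23) = 0.4877
−0.05·log₂(0.05) = 0.2161
−0.22·log₂(0.22) = 0.4806
−0.15·log₂(0.15) = 0.4105
−0.20·log₂(0.20) = 0.4644
Sum ≈ 2.4698 → 2.470 bits.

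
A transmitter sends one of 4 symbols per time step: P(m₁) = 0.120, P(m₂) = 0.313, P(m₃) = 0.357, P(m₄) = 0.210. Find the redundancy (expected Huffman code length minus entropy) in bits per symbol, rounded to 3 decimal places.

0.078 bits

Entropy H = −Σ p log₂ p ≈ 1.8949 bits.
Huffman merges: 3/25+21/100→33/100; 313/1000+33/100→643/1000; 357/1000+643/1000→1. L = 1973/1000 ≈ 1.9730.
L − H = 1.9730 − 1.8949 = 0.078 bits.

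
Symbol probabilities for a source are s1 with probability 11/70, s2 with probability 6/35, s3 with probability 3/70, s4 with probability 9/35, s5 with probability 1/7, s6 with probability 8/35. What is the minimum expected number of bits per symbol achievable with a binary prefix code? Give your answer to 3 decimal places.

2.514 bits/symbol

Repeatedly combine the two least-probable nodes; the expected code length is the sum of the merged weights.
merge 3/70 + 1/7 → 13/70
merge 11/70 + 6/35 → 23/70
merge 13/70 + 8/35 → 29/70
merge 9/35 + 23/70 → 41/70
merge 29/70 + 41/70 → 1
L = 13/70 + 23/70 + 29/70 + 41/70 + 1 = 88/35 ≈ 2.514 bits/symbol.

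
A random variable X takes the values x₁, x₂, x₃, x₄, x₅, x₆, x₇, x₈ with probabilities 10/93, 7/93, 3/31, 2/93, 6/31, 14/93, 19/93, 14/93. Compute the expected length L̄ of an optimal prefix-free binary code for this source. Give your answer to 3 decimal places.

Repeatedly combine the two least-probable nodes; the expected code length is the sum of the merged weights.
merge 2/93 + 7/93 → 3/31
merge 3/31 + 3/31 → 6/31
merge 10/93 + 14/93 → 8/31
merge 14/93 + 6/31 → 32/93
merge 6/31 + 19/93 → 37/93
merge 8/31 + 32/93 → 56/93
merge 37/93 + 56/93 → 1
L = 3/31 + 6/31 + 8/31 + 32/93 + 37/93 + 56/93 + 1 = 269/93 ≈ 2.892 bits/symbol.

2.892 bits/symbol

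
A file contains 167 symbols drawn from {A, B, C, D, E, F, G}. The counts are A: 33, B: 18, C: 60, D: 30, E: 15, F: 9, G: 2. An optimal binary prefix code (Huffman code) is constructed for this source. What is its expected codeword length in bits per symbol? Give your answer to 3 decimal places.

2.485 bits/symbol

Probabilities are the counts divided by 167.
Repeatedly combine the two least-probable nodes; the expected code length is the sum of the merged weights.
merge 2/167 + 9/167 → 11/167
merge 11/167 + 15/167 → 26/167
merge 18/167 + 26/167 → 44/167
merge 30/167 + 33/167 → 63/167
merge 44/167 + 60/167 → 104/167
merge 63/167 + 104/167 → 1
L = 11/167 + 26/167 + 44/167 + 63/167 + 104/167 + 1 = 415/167 ≈ 2.485 bits/symbol.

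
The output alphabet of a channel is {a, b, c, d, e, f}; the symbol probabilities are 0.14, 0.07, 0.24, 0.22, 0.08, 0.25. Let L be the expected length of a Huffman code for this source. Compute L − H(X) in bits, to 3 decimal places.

0.008 bits

Entropy H = −Σ p log₂ p ≈ 2.4319 bits.
Huffman merges: 7/100+2/25→3/20; 7/50+3/20→29/100; 11/50+6/25→23/50; 1/4+29/100→27/50; 23/50+27/50→1. L = 61/25 ≈ 2.4400.
L − H = 2.4400 − 2.4319 = 0.008 bits.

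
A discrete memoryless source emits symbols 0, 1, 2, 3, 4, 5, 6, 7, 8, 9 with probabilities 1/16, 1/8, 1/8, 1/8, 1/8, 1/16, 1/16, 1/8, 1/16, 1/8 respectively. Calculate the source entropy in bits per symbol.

Each probability is a power of 1/2, so log₂(1/p) is an integer.
H = Σ p·log₂(1/p) = 1/16·4 + 1/8·3 + 1/8·3 + 1/8·3 + 1/8·3 + 1/16·4 + 1/16·4 + 1/8·3 + 1/16·4 + 1/8·3 = 3.25 bits.

3.25 bits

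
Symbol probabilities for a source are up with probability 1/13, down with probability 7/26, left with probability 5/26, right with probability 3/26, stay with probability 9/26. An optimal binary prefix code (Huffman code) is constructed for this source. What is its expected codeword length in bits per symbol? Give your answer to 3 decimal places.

Repeatedly combine the two least-probable nodes; the expected code length is the sum of the merged weights.
merge 1/13 + 3/26 → 5/26
merge 5/26 + 5/26 → 5/13
merge 7/26 + 9/26 → 8/13
merge 5/13 + 8/13 → 1
L = 5/26 + 5/13 + 8/13 + 1 = 57/26 ≈ 2.192 bits/symbol.

2.192 bits/symbol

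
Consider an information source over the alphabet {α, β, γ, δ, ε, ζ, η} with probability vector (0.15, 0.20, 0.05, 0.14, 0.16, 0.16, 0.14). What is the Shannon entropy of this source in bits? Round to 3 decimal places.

H = −Σ pᵢ log₂ pᵢ.
−0.15·log₂(0.15) = 0.4105
−0.20·log₂(0.20) = 0.4644
−0.05·log₂(0.05) = 0.2161
−0.14·log₂(0.14) = 0.3971
−0.16·log₂(0.16) = 0.4230
−0.16·log₂(0.16) = 0.4230
−0.14·log₂(0.14) = 0.3971
Sum ≈ 2.7313 → 2.731 bits.

2.731 bits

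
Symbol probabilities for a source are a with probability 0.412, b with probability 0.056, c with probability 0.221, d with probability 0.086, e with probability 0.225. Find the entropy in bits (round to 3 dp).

2.030 bits

H = −Σ pᵢ log₂ pᵢ.
−0.412·log₂(0.412) = 0.5271
−0.056·log₂(0.056) = 0.2329
−0.221·log₂(0.221) = 0.4813
−0.086·log₂(0.086) = 0.3044
−0.225·log₂(0.225) = 0.4842
Sum ≈ 2.0298 → 2.030 bits.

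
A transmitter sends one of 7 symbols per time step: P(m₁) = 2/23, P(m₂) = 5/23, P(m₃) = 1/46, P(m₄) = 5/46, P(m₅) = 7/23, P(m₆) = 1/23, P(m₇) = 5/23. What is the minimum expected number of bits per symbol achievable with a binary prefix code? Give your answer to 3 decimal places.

2.478 bits/symbol

Repeatedly combine the two least-probable nodes; the expected code length is the sum of the merged weights.
merge 1/46 + 1/23 → 3/46
merge 3/46 + 2/23 → 7/46
merge 5/46 + 7/46 → 6/23
merge 5/23 + 5/23 → 10/23
merge 6/23 + 7/23 → 13/23
merge 10/23 + 13/23 → 1
L = 3/46 + 7/46 + 6/23 + 10/23 + 13/23 + 1 = 57/23 ≈ 2.478 bits/symbol.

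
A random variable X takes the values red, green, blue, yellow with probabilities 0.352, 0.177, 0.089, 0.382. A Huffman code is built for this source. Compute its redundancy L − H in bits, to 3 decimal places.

0.071 bits

Entropy H = −Σ p log₂ p ≈ 1.8134 bits.
Huffman merges: 89/1000+177/1000→133/500; 133/500+44/125→309/500; 191/500+309/500→1. L = 471/250 ≈ 1.8840.
L − H = 1.8840 − 1.8134 = 0.071 bits.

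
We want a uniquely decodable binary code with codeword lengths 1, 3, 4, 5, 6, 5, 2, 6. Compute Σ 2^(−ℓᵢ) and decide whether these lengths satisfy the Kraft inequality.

1.03125; no

With common denominator 2^6 = 64: Σ 2^(−ℓᵢ) = 32/64 + 8/64 + 4/64 + 2/64 + 1/64 + 2/64 + 16/64 + 1/64 = 66/64 = 1.03125.
Kraft's inequality requires Σ ≤ 1; here Σ = 1.03125 > 1, so no such prefix code exists.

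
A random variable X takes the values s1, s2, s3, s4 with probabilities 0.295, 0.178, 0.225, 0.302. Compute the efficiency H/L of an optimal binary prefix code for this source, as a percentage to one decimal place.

98.4%

Entropy H = −Σ p log₂ p ≈ 1.9687 bits.
Huffman merges: 89/500+9/40→403/1000; 59/200+151/500→597/1000; 403/1000+597/1000→1. L = 2 ≈ 2.0000.
Efficiency = H/L = 1.9687/2.0000 = 98.4%.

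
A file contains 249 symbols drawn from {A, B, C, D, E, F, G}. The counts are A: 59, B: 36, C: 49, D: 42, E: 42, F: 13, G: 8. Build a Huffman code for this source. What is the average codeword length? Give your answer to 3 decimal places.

2.651 bits/symbol

Probabilities are the counts divided by 249.
Repeatedly combine the two least-probable nodes; the expected code length is the sum of the merged weights.
merge 8/249 + 13/249 → 7/83
merge 7/83 + 12/83 → 19/83
merge 14/83 + 14/83 → 28/83
merge 49/249 + 19/83 → 106/249
merge 59/249 + 28/83 → 143/249
merge 106/249 + 143/249 → 1
L = 7/83 + 19/83 + 28/83 + 106/249 + 143/249 + 1 = 220/83 ≈ 2.651 bits/symbol.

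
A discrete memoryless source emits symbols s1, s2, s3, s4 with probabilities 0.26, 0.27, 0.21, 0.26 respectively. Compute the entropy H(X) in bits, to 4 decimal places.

H = −Σ pᵢ log₂ pᵢ.
−0.26·log₂(0.26) = 0.5053
−0.27·log₂(0.27) = 0.5100
−0.21·log₂(0.21) = 0.4728
−0.26·log₂(0.26) = 0.5053
Sum ≈ 1.9934 → 1.9934 bits.

1.9934 bits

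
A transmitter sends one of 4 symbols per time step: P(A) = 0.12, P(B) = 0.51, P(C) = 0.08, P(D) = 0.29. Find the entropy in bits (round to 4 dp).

1.6719 bits

H = −Σ pᵢ log₂ pᵢ.
−0.12·log₂(0.12) = 0.3671
−0.51·log₂(0.51) = 0.4954
−0.08·log₂(0.08) = 0.2915
−0.29·log₂(0.29) = 0.5179
Sum ≈ 1.6719 → 1.6719 bits.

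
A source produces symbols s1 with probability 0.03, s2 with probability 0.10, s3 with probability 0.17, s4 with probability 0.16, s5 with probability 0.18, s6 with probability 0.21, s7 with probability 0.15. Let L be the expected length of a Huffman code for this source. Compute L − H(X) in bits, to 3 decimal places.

0.070 bits

Entropy H = −Σ p log₂ p ≈ 2.6702 bits.
Huffman merges: 3/100+1/10→13/100; 13/100+3/20→7/25; 4/25+17/100→33/100; 9/50+21/100→39/100; 7/25+33/100→61/100; 39/100+61/100→1. L = 137/50 ≈ 2.7400.
L − H = 2.7400 − 2.6702 = 0.070 bits.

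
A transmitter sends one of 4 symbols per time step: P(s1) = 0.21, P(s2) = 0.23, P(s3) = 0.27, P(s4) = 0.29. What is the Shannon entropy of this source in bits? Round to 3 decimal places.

H = −Σ pᵢ log₂ pᵢ.
−0.21·log₂(0.21) = 0.4728
−0.23·log₂(0.23) = 0.4877
−0.27·log₂(0.27) = 0.5100
−0.29·log₂(0.29) = 0.5179
Sum ≈ 1.9884 → 1.988 bits.

1.988 bits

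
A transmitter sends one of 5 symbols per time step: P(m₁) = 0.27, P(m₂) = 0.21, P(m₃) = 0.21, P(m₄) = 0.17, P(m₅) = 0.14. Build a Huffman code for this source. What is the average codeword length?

2.31 bits/symbol

Repeatedly combine the two least-probable nodes; the expected code length is the sum of the merged weights.
merge 7/50 + 17/100 → 31/100
merge 21/100 + 21/100 → 21/50
merge 27/100 + 31/100 → 29/50
merge 21/50 + 29/50 → 1
L = 31/100 + 21/50 + 29/50 + 1 = 231/100 = 2.31 bits/symbol.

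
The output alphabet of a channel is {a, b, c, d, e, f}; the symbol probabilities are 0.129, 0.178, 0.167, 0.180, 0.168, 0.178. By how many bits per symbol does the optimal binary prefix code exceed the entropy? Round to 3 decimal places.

Entropy H = −Σ p log₂ p ≈ 2.5765 bits.
Huffman merges: 129/1000+167/1000→37/125; 21/125+89/500→173/500; 89/500+9/50→179/500; 37/125+173/500→321/500; 179/500+321/500→1. L = 1321/500 ≈ 2.6420.
L − H = 2.6420 − 2.5765 = 0.066 bits.

0.066 bits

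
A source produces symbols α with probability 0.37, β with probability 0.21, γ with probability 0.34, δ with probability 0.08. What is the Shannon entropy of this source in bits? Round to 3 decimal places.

1.824 bits

H = −Σ pᵢ log₂ pᵢ.
−0.37·log₂(0.37) = 0.5307
−0.21·log₂(0.21) = 0.4728
−0.34·log₂(0.34) = 0.5292
−0.08·log₂(0.08) = 0.2915
Sum ≈ 1.8242 → 1.824 bits.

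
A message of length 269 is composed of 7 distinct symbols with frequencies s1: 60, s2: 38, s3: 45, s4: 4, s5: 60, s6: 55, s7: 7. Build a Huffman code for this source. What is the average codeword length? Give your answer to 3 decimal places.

Probabilities are the counts divided by 269.
Repeatedly combine the two least-probable nodes; the expected code length is the sum of the merged weights.
merge 4/269 + 7/269 → 11/269
merge 11/269 + 38/269 → 49/269
merge 45/269 + 49/269 → 94/269
merge 55/269 + 60/269 → 115/269
merge 60/269 + 94/269 → 154/269
merge 115/269 + 154/269 → 1
L = 11/269 + 49/269 + 94/269 + 115/269 + 154/269 + 1 = 692/269 ≈ 2.572 bits/symbol.

2.572 bits/symbol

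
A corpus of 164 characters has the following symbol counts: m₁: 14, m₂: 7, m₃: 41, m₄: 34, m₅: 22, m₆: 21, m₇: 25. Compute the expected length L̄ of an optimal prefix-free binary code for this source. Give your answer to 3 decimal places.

Probabilities are the counts divided by 164.
Repeatedly combine the two least-probable nodes; the expected code length is the sum of the merged weights.
merge 7/164 + 7/82 → 21/164
merge 21/164 + 21/164 → 21/82
merge 11/82 + 25/164 → 47/164
merge 17/82 + 1/4 → 75/164
merge 21/82 + 47/164 → 89/164
merge 75/164 + 89/164 → 1
L = 21/164 + 21/82 + 47/164 + 75/164 + 89/164 + 1 = 219/82 ≈ 2.671 bits/symbol.

2.671 bits/symbol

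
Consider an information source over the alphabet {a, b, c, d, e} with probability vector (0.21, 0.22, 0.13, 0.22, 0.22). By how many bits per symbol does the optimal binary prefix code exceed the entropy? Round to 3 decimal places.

Entropy H = −Σ p log₂ p ≈ 2.2972 bits.
Huffman merges: 13/100+21/100→17/50; 11/50+11/50→11/25; 11/50+17/50→14/25; 11/25+14/25→1. L = 117/50 ≈ 2.3400.
L − H = 2.3400 − 2.2972 = 0.043 bits.

0.043 bits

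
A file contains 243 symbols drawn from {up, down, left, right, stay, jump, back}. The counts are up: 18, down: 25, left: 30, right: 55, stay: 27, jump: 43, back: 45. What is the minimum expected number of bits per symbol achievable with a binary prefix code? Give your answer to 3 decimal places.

2.765 bits/symbol

Probabilities are the counts divided by 243.
Repeatedly combine the two least-probable nodes; the expected code length is the sum of the merged weights.
merge 2/27 + 25/243 → 43/243
merge 1/9 + 10/81 → 19/81
merge 43/243 + 43/243 → 86/243
merge 5/27 + 55/243 → 100/243
merge 19/81 + 86/243 → 143/243
merge 100/243 + 143/243 → 1
L = 43/243 + 19/81 + 86/243 + 100/243 + 143/243 + 1 = 224/81 ≈ 2.765 bits/symbol.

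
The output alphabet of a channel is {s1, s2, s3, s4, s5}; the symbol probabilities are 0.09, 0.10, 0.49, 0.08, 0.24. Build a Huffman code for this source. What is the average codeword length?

Repeatedly combine the two least-probable nodes; the expected code length is the sum of the merged weights.
merge 2/25 + 9/100 → 17/100
merge 1/10 + 17/100 → 27/100
merge 6/25 + 27/100 → 51/100
merge 49/100 + 51/100 → 1
L = 17/100 + 27/100 + 51/100 + 1 = 39/20 = 1.95 bits/symbol.

1.95 bits/symbol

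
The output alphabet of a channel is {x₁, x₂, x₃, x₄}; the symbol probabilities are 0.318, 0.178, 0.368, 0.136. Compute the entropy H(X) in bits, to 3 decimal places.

H = −Σ pᵢ log₂ pᵢ.
−0.318·log₂(0.318) = 0.5256
−0.178·log₂(0.178) = 0.4432
−0.368·log₂(0.368) = 0.5307
−0.136·log₂(0.136) = 0.3915
Sum ≈ 1.8910 → 1.891 bits.

1.891 bits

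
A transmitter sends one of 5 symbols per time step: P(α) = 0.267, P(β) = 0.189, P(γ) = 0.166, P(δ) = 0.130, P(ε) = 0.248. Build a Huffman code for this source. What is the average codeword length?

2.296 bits/symbol

Repeatedly combine the two least-probable nodes; the expected code length is the sum of the merged weights.
merge 13/100 + 83/500 → 37/125
merge 189/1000 + 31/125 → 437/1000
merge 267/1000 + 37/125 → 563/1000
merge 437/1000 + 563/1000 → 1
L = 37/125 + 437/1000 + 563/1000 + 1 = 287/125 = 2.296 bits/symbol.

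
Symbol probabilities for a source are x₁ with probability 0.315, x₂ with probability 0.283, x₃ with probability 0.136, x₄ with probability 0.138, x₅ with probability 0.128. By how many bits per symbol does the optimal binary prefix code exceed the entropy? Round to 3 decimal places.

0.058 bits

Entropy H = −Σ p log₂ p ≈ 2.2057 bits.
Huffman merges: 16/125+17/125→33/125; 69/500+33/125→201/500; 283/1000+63/200→299/500; 201/500+299/500→1. L = 283/125 ≈ 2.2640.
L − H = 2.2640 − 2.2057 = 0.058 bits.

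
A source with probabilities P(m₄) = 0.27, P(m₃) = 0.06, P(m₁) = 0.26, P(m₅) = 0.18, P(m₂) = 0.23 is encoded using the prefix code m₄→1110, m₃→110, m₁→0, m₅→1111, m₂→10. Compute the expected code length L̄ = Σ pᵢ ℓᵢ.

L̄ = Σ pᵢ·ℓᵢ = 0.27·4 + 0.06·3 + 0.26·1 + 0.18·4 + 0.23·2 = 2.7 bits/symbol.

2.7 bits/symbol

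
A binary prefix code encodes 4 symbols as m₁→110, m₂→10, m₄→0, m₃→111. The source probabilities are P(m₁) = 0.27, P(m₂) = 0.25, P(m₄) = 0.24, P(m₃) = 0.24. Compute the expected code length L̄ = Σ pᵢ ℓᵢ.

L̄ = Σ pᵢ·ℓᵢ = 0.27·3 + 0.25·2 + 0.24·1 + 0.24·3 = 2.27 bits/symbol.

2.27 bits/symbol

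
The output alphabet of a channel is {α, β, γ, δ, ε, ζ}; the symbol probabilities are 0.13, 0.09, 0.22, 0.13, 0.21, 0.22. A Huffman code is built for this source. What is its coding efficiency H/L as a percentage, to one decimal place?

98.1%

Entropy H = −Σ p log₂ p ≈ 2.5119 bits.
Huffman merges: 9/100+13/100→11/50; 13/100+21/100→17/50; 11/50+11/50→11/25; 11/50+17/50→14/25; 11/25+14/25→1. L = 64/25 ≈ 2.5600.
Efficiency = H/L = 2.5119/2.5600 = 98.1%.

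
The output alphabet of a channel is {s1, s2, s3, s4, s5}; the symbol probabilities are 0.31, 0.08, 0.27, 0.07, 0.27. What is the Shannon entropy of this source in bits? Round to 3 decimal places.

H = −Σ pᵢ log₂ pᵢ.
−0.31·log₂(0.31) = 0.5238
−0.08·log₂(0.08) = 0.2915
−0.27·log₂(0.27) = 0.5100
−0.07·log₂(0.07) = 0.2686
−0.27·log₂(0.27) = 0.5100
Sum ≈ 2.1039 → 2.104 bits.

2.104 bits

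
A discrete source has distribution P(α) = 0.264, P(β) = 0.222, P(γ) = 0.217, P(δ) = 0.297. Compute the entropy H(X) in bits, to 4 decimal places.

1.9878 bits

H = −Σ pᵢ log₂ pᵢ.
−0.264·log₂(0.264) = 0.5072
−0.222·log₂(0.222) = 0.4820
−0.217·log₂(0.217) = 0.4783
−0.297·log₂(0.297) = 0.5202
Sum ≈ 1.9878 → 1.9878 bits.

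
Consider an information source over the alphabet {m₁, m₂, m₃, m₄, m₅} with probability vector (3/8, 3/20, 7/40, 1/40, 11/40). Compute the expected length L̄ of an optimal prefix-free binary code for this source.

2.15 bits/symbol

Repeatedly combine the two least-probable nodes; the expected code length is the sum of the merged weights.
merge 1/40 + 3/20 → 7/40
merge 7/40 + 7/40 → 7/20
merge 11/40 + 7/20 → 5/8
merge 3/8 + 5/8 → 1
L = 7/40 + 7/20 + 5/8 + 1 = 43/20 = 2.15 bits/symbol.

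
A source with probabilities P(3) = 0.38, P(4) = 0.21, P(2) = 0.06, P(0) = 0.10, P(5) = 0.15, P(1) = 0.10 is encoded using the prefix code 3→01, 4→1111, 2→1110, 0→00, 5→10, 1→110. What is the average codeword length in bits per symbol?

L̄ = Σ pᵢ·ℓᵢ = 0.38·2 + 0.21·4 + 0.06·4 + 0.10·2 + 0.15·2 + 0.10·3 = 2.64 bits/symbol.

2.64 bits/symbol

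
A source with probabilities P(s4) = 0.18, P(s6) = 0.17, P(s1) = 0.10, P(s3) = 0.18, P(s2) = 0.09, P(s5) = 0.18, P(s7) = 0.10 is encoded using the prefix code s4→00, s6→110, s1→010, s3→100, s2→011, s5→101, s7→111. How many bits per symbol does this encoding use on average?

2.82 bits/symbol

L̄ = Σ pᵢ·ℓᵢ = 0.18·2 + 0.17·3 + 0.10·3 + 0.18·3 + 0.09·3 + 0.18·3 + 0.10·3 = 2.82 bits/symbol.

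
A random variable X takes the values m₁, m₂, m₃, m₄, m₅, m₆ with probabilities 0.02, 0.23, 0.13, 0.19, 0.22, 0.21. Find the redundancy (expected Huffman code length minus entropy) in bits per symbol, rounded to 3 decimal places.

Entropy H = −Σ p log₂ p ≈ 2.3918 bits.
Huffman merges: 1/50+13/100→3/20; 3/20+19/100→17/50; 21/100+11/50→43/100; 23/100+17/50→57/100; 43/100+57/100→1. L = 249/100 ≈ 2.4900.
L − H = 2.4900 − 2.3918 = 0.098 bits.

0.098 bits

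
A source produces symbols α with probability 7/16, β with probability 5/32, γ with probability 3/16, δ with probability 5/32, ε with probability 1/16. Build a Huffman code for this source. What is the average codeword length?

Repeatedly combine the two least-probable nodes; the expected code length is the sum of the merged weights.
merge 1/16 + 5/32 → 7/32
merge 5/32 + 3/16 → 11/32
merge 7/32 + 11/32 → 9/16
merge 7/16 + 9/16 → 1
L = 7/32 + 11/32 + 9/16 + 1 = 17/8 = 2.125 bits/symbol.

2.125 bits/symbol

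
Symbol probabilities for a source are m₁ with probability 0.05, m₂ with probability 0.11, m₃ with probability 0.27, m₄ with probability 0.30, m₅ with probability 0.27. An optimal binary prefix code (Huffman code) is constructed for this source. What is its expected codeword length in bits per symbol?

2.16 bits/symbol

Repeatedly combine the two least-probable nodes; the expected code length is the sum of the merged weights.
merge 1/20 + 11/100 → 4/25
merge 4/25 + 27/100 → 43/100
merge 27/100 + 3/10 → 57/100
merge 43/100 + 57/100 → 1
L = 4/25 + 43/100 + 57/100 + 1 = 54/25 = 2.16 bits/symbol.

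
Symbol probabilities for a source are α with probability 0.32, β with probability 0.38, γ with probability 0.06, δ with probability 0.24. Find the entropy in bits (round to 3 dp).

H = −Σ pᵢ log₂ pᵢ.
−0.32·log₂(0.32) = 0.5260
−0.38·log₂(0.38) = 0.5305
−0.06·log₂(0.06) = 0.2435
−0.24·log₂(0.24) = 0.4941
Sum ≈ 1.7942 → 1.794 bits.

1.794 bits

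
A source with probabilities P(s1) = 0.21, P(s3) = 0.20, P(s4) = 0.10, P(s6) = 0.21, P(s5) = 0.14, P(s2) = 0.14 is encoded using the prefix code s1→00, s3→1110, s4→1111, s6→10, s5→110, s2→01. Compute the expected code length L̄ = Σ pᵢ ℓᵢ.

2.74 bits/symbol

L̄ = Σ pᵢ·ℓᵢ = 0.21·2 + 0.20·4 + 0.10·4 + 0.21·2 + 0.14·3 + 0.14·2 = 2.74 bits/symbol.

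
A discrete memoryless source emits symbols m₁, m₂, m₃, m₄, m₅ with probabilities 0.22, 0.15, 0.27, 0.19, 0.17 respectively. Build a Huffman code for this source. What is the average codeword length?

Repeatedly combine the two least-probable nodes; the expected code length is the sum of the merged weights.
merge 3/20 + 17/100 → 8/25
merge 19/100 + 11/50 → 41/100
merge 27/100 + 8/25 → 59/100
merge 41/100 + 59/100 → 1
L = 8/25 + 41/100 + 59/100 + 1 = 58/25 = 2.32 bits/symbol.

2.32 bits/symbol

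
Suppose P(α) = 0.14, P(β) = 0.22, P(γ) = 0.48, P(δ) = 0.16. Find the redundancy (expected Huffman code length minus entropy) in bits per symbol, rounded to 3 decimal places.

0.011 bits

Entropy H = −Σ p log₂ p ≈ 1.8090 bits.
Huffman merges: 7/50+4/25→3/10; 11/50+3/10→13/25; 12/25+13/25→1. L = 91/50 ≈ 1.8200.
L − H = 1.8200 − 1.8090 = 0.011 bits.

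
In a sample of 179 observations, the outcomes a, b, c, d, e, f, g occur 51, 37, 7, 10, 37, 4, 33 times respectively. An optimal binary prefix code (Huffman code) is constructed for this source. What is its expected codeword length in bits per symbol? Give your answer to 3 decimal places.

2.480 bits/symbol

Probabilities are the counts divided by 179.
Repeatedly combine the two least-probable nodes; the expected code length is the sum of the merged weights.
merge 4/179 + 7/179 → 11/179
merge 10/179 + 11/179 → 21/179
merge 21/179 + 33/179 → 54/179
merge 37/179 + 37/179 → 74/179
merge 51/179 + 54/179 → 105/179
merge 74/179 + 105/179 → 1
L = 11/179 + 21/179 + 54/179 + 74/179 + 105/179 + 1 = 444/179 ≈ 2.480 bits/symbol.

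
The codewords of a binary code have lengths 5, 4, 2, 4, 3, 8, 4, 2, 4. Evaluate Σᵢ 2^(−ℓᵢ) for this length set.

0.91015625

With common denominator 2^8 = 256: Σ 2^(−ℓᵢ) = 8/256 + 16/256 + 64/256 + 16/256 + 32/256 + 1/256 + 16/256 + 64/256 + 16/256 = 233/256 = 0.91015625.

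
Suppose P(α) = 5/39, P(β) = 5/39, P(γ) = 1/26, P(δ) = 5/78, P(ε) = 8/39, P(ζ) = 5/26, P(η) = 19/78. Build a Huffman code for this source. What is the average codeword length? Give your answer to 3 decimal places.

Repeatedly combine the two least-probable nodes; the expected code length is the sum of the merged weights.
merge 1/26 + 5/78 → 4/39
merge 4/39 + 5/39 → 3/13
merge 5/39 + 5/26 → 25/78
merge 8/39 + 3/13 → 17/39
merge 19/78 + 25/78 → 22/39
merge 17/39 + 22/39 → 1
L = 4/39 + 3/13 + 25/78 + 17/39 + 22/39 + 1 = 69/26 ≈ 2.654 bits/symbol.

2.654 bits/symbol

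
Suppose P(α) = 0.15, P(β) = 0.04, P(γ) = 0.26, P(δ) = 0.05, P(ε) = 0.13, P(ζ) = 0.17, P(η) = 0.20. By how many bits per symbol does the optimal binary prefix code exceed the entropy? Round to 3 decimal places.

0.031 bits

Entropy H = −Σ p log₂ p ≈ 2.5993 bits.
Huffman merges: 1/25+1/20→9/100; 9/100+13/100→11/50; 3/20+17/100→8/25; 1/5+11/50→21/50; 13/50+8/25→29/50; 21/50+29/50→1. L = 263/100 ≈ 2.6300.
L − H = 2.6300 − 2.5993 = 0.031 bits.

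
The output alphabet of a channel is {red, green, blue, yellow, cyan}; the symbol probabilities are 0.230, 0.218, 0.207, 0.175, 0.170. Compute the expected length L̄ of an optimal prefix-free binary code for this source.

2.345 bits/symbol

Repeatedly combine the two least-probable nodes; the expected code length is the sum of the merged weights.
merge 17/100 + 7/40 → 69/200
merge 207/1000 + 109/500 → 17/40
merge 23/100 + 69/200 → 23/40
merge 17/40 + 23/40 → 1
L = 69/200 + 17/40 + 23/40 + 1 = 469/200 = 2.345 bits/symbol.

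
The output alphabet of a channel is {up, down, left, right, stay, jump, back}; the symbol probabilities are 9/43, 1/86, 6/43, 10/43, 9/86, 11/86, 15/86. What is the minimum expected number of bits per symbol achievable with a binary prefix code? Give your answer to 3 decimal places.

Repeatedly combine the two least-probable nodes; the expected code length is the sum of the merged weights.
merge 1/86 + 9/86 → 5/43
merge 5/43 + 11/86 → 21/86
merge 6/43 + 15/86 → 27/86
merge 9/43 + 10/43 → 19/43
merge 21/86 + 27/86 → 24/43
merge 19/43 + 24/43 → 1
L = 5/43 + 21/86 + 27/86 + 19/43 + 24/43 + 1 = 115/43 ≈ 2.674 bits/symbol.

2.674 bits/symbol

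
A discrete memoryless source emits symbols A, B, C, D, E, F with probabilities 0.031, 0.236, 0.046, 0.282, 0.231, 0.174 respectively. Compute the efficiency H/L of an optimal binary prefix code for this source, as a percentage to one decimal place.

Entropy H = −Σ p log₂ p ≈ 2.2936 bits.
Huffman merges: 31/1000+23/500→77/1000; 77/1000+87/500→251/1000; 231/1000+59/250→467/1000; 251/1000+141/500→533/1000; 467/1000+533/1000→1. L = 291/125 ≈ 2.3280.
Efficiency = H/L = 2.2936/2.3280 = 98.5%.

98.5%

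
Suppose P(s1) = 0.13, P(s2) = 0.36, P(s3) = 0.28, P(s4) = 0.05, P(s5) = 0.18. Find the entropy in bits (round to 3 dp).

2.089 bits

H = −Σ pᵢ log₂ pᵢ.
−0.13·log₂(0.13) = 0.3826
−0.36·log₂(0.36) = 0.5306
−0.28·log₂(0.28) = 0.5142
−0.05·log₂(0.05) = 0.2161
−0.18·log₂(0.18) = 0.4453
Sum ≈ 2.0889 → 2.089 bits.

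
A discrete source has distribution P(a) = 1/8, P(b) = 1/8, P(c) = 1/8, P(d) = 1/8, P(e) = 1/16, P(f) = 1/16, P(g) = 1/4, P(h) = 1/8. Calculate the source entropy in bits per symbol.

2.875 bits

Each probability is a power of 1/2, so log₂(1/p) is an integer.
H = Σ p·log₂(1/p) = 1/8·3 + 1/8·3 + 1/8·3 + 1/8·3 + 1/16·4 + 1/16·4 + 1/4·2 + 1/8·3 = 2.875 bits.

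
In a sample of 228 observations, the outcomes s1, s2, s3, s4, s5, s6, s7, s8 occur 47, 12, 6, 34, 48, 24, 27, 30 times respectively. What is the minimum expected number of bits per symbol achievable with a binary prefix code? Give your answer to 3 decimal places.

2.846 bits/symbol

Probabilities are the counts divided by 228.
Repeatedly combine the two least-probable nodes; the expected code length is the sum of the merged weights.
merge 1/38 + 1/19 → 3/38
merge 3/38 + 2/19 → 7/38
merge 9/76 + 5/38 → 1/4
merge 17/114 + 7/38 → 1/3
merge 47/228 + 4/19 → 5/12
merge 1/4 + 1/3 → 7/12
merge 5/12 + 7/12 → 1
L = 3/38 + 7/38 + 1/4 + 1/3 + 5/12 + 7/12 + 1 = 649/228 ≈ 2.846 bits/symbol.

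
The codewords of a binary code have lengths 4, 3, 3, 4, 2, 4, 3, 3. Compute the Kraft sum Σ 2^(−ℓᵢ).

With common denominator 2^4 = 16: Σ 2^(−ℓᵢ) = 1/16 + 2/16 + 2/16 + 1/16 + 4/16 + 1/16 + 2/16 + 2/16 = 15/16 = 0.9375.

0.9375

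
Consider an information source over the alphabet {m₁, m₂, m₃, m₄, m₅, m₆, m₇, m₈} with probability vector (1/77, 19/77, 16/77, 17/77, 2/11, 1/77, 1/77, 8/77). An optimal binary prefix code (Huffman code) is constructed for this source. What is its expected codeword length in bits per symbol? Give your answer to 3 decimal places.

2.532 bits/symbol

Repeatedly combine the two least-probable nodes; the expected code length is the sum of the merged weights.
merge 1/77 + 1/77 → 2/77
merge 1/77 + 2/77 → 3/77
merge 3/77 + 8/77 → 1/7
merge 1/7 + 2/11 → 25/77
merge 16/77 + 17/77 → 3/7
merge 19/77 + 25/77 → 4/7
merge 3/7 + 4/7 → 1
L = 2/77 + 3/77 + 1/7 + 25/77 + 3/7 + 4/7 + 1 = 195/77 ≈ 2.532 bits/symbol.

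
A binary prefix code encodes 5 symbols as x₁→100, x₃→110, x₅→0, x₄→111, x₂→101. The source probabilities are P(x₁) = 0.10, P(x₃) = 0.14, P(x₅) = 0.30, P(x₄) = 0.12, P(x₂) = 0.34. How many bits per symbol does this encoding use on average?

2.4 bits/symbol

L̄ = Σ pᵢ·ℓᵢ = 0.10·3 + 0.14·3 + 0.30·1 + 0.12·3 + 0.34·3 = 2.4 bits/symbol.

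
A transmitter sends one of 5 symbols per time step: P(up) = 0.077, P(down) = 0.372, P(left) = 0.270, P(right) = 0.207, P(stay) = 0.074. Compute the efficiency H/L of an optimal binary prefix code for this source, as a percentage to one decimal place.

Entropy H = −Σ p log₂ p ≈ 2.0739 bits.
Huffman merges: 37/500+77/1000→151/1000; 151/1000+207/1000→179/500; 27/100+179/500→157/250; 93/250+157/250→1. L = 2137/1000 ≈ 2.1370.
Efficiency = H/L = 2.0739/2.1370 = 97.0%.

97.0%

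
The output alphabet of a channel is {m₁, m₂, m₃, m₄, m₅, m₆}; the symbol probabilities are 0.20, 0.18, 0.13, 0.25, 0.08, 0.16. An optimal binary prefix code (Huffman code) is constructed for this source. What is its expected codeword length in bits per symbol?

2.55 bits/symbol

Repeatedly combine the two least-probable nodes; the expected code length is the sum of the merged weights.
merge 2/25 + 13/100 → 21/100
merge 4/25 + 9/50 → 17/50
merge 1/5 + 21/100 → 41/100
merge 1/4 + 17/50 → 59/100
merge 41/100 + 59/100 → 1
L = 21/100 + 17/50 + 41/100 + 59/100 + 1 = 51/20 = 2.55 bits/symbol.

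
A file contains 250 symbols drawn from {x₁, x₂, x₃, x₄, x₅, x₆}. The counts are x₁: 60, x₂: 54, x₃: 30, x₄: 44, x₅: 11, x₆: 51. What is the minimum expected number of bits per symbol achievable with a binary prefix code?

Probabilities are the counts divided by 250.
Repeatedly combine the two least-probable nodes; the expected code length is the sum of the merged weights.
merge 11/250 + 3/25 → 41/250
merge 41/250 + 22/125 → 17/50
merge 51/250 + 27/125 → 21/50
merge 6/25 + 17/50 → 29/50
merge 21/50 + 29/50 → 1
L = 41/250 + 17/50 + 21/50 + 29/50 + 1 = 313/125 = 2.504 bits/symbol.

2.504 bits/symbol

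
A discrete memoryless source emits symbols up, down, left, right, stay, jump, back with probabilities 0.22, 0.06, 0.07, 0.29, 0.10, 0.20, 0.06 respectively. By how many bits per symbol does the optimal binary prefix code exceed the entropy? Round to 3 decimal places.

0.029 bits

Entropy H = −Σ p log₂ p ≈ 2.5507 bits.
Huffman merges: 3/50+3/50→3/25; 7/100+1/10→17/100; 3/25+17/100→29/100; 1/5+11/50→21/50; 29/100+29/100→29/50; 21/50+29/50→1. L = 129/50 ≈ 2.5800.
L − H = 2.5800 − 2.5507 = 0.029 bits.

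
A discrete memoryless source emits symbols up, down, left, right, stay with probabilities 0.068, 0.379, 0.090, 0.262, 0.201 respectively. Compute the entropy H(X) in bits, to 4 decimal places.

2.0784 bits

H = −Σ pᵢ log₂ pᵢ.
−0.068·log₂(0.068) = 0.2637
−0.379·log₂(0.379) = 0.5305
−0.090·log₂(0.090) = 0.3127
−0.262·log₂(0.262) = 0.5063
−0.201·log₂(0.201) = 0.4653
Sum ≈ 2.0784 → 2.0784 bits.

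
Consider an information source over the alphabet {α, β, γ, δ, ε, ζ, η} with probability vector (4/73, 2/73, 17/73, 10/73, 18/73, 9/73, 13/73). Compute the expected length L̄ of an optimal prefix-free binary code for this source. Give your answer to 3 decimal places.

2.603 bits/symbol

Repeatedly combine the two least-probable nodes; the expected code length is the sum of the merged weights.
merge 2/73 + 4/73 → 6/73
merge 6/73 + 9/73 → 15/73
merge 10/73 + 13/73 → 23/73
merge 15/73 + 17/73 → 32/73
merge 18/73 + 23/73 → 41/73
merge 32/73 + 41/73 → 1
L = 6/73 + 15/73 + 23/73 + 32/73 + 41/73 + 1 = 190/73 ≈ 2.603 bits/symbol.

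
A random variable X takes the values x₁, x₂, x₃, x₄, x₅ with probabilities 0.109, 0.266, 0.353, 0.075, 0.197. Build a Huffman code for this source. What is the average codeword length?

Repeatedly combine the two least-probable nodes; the expected code length is the sum of the merged weights.
merge 3/40 + 109/1000 → 23/125
merge 23/125 + 197/1000 → 381/1000
merge 133/500 + 353/1000 → 619/1000
merge 381/1000 + 619/1000 → 1
L = 23/125 + 381/1000 + 619/1000 + 1 = 273/125 = 2.184 bits/symbol.

2.184 bits/symbol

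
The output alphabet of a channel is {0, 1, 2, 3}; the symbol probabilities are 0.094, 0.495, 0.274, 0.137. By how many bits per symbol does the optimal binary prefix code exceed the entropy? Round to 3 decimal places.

0.009 bits

Entropy H = −Σ p log₂ p ≈ 1.7275 bits.
Huffman merges: 47/500+137/1000→231/1000; 231/1000+137/500→101/200; 99/200+101/200→1. L = 217/125 ≈ 1.7360.
L − H = 1.7360 − 1.7275 = 0.009 bits.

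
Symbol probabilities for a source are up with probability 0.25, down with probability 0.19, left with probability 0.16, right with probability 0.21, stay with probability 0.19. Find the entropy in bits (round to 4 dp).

H = −Σ pᵢ log₂ pᵢ.
−0.25·log₂(0.25) = 0.5000
−0.19·log₂(0.19) = 0.4552
−0.16·log₂(0.16) = 0.4230
−0.21·log₂(0.21) = 0.4728
−0.19·log₂(0.19) = 0.4552
Sum ≈ 2.3063 → 2.3063 bits.

2.3063 bits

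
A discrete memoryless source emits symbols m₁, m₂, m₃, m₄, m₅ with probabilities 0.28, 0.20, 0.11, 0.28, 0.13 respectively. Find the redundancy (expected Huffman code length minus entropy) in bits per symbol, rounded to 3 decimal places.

Entropy H = −Σ p log₂ p ≈ 2.2258 bits.
Huffman merges: 11/100+13/100→6/25; 1/5+6/25→11/25; 7/25+7/25→14/25; 11/25+14/25→1. L = 56/25 ≈ 2.2400.
L − H = 2.2400 − 2.2258 = 0.014 bits.

0.014 bits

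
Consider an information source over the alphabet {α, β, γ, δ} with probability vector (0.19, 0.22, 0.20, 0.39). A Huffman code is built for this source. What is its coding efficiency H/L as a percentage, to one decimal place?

96.5%

Entropy H = −Σ p log₂ p ≈ 1.9300 bits.
Huffman merges: 19/100+1/5→39/100; 11/50+39/100→61/100; 39/100+61/100→1. L = 2 ≈ 2.0000.
Efficiency = H/L = 1.9300/2.0000 = 96.5%.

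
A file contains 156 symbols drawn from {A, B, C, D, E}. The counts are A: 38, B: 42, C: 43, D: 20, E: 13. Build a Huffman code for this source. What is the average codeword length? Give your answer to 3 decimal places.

Probabilities are the counts divided by 156.
Repeatedly combine the two least-probable nodes; the expected code length is the sum of the merged weights.
merge 1/12 + 5/39 → 11/52
merge 11/52 + 19/78 → 71/156
merge 7/26 + 43/156 → 85/156
merge 71/156 + 85/156 → 1
L = 11/52 + 71/156 + 85/156 + 1 = 115/52 ≈ 2.212 bits/symbol.

2.212 bits/symbol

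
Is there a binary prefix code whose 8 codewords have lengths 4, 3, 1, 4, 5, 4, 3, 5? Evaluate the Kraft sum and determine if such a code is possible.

With common denominator 2^5 = 32: Σ 2^(−ℓᵢ) = 2/32 + 4/32 + 16/32 + 2/32 + 1/32 + 2/32 + 4/32 + 1/32 = 32/32 = 1.
Kraft's inequality requires Σ ≤ 1; here Σ = 1 ≤ 1, so such a prefix code exists.

1; yes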